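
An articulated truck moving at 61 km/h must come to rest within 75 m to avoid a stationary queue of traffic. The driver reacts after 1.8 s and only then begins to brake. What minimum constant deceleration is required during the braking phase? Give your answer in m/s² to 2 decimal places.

Required deceleration ≈ 3.23 m/s²

61 km/h ÷ 3.6 = 16.9444 m/s.
Distance covered during reaction = 16.9444 × 1.8 = 30.500 m.
Distance available for braking: 75 − 30.500 = 44.500 m.
v² = 2a·d ⇒ a = v²/(2d) = 16.9444² / (2 × 44.500) = 287.113 / 89.000 = 3.2260 m/s².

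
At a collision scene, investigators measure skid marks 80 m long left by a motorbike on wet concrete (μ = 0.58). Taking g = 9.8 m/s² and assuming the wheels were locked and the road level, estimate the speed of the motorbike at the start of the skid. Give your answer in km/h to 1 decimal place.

Initial speed ≈ 108.6 km/h

Deceleration a = μg = 0.58 × 9.8 = 5.684 m/s².
v = √(2a·d) = √(2 × 5.684 × 80) = √909.440 = 30.1569 m/s.
= 30.1569 × 3.6 = 108.565 km/h.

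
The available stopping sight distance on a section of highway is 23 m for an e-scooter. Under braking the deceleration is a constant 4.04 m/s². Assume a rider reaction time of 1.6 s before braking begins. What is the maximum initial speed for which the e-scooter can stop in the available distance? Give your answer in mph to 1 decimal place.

Maximum speed ≈ 19.3 mph

Stopping distance: v·t_r + v²/(2a) = 23 with t_r = 1.6 s and a = 4.040 m/s².
So v² + 12.928 v − 185.84 = 0.
Positive root: v = −a·t_r + √((a·t_r)² + 2a·d) = −6.464 + √(41.783 + 185.84) = 8.6232 m/s.
8.6232 m/s ÷ 0.44704 = 19.290 mph.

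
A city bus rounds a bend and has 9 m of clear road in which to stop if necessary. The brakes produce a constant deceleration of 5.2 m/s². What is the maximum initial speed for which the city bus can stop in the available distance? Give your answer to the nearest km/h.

Maximum speed ≈ 35 km/h

v²/(2a) = d ⇒ v = √(2 × 5.200 × 9) = √93.60 = 9.6747 m/s.
9.6747 m/s × 3.6 = 34.829 km/h.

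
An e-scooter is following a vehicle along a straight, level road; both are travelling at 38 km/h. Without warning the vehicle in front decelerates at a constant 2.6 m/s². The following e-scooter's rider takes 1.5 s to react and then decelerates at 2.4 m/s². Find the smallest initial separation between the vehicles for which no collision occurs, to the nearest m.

38 km/h ÷ 3.6 = 10.5556 m/s.
Leader travels v²/(2a_L) = 111.421 / 5.200 = 21.427 m before stopping.
Follower covers v·t_r = 10.5556 × 1.5 = 15.833 m while reacting, then v²/(2a_F) = 111.421 / 4.800 = 23.213 m while braking, for a total of 15.833 + 23.213 = 39.046 m.
Since a_F ≤ a_L and the follower starts braking later, the follower is never slower than the leader, so the closest approach is when both have stopped.
Minimum gap = 39.046 − 21.427 = 17.619 m.

Minimum gap ≈ 18 m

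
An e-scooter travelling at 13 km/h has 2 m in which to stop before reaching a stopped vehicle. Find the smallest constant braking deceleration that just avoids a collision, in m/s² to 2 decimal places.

Required deceleration ≈ 3.26 m/s²

13 km/h ÷ 3.6 = 3.6111 m/s.
v² = 2a·d ⇒ a = v²/(2d) = 3.6111² / (2 × 2.000) = 13.040 / 4.000 = 3.2600 m/s².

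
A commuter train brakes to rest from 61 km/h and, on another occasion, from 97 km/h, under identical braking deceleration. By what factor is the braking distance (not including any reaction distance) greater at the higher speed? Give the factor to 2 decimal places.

Braking distance d = v²/(2a), so with a fixed, d ∝ v².
Factor = (97/61)² = 1.5902² = 2.5287.

Factor ≈ 2.53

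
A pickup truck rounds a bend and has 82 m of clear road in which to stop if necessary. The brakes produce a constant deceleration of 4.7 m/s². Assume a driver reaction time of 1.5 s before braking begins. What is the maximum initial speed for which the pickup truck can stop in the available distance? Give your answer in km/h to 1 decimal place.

Maximum speed ≈ 77.7 km/h

Stopping distance: v·t_r + v²/(2a) = 82 with t_r = 1.5 s and a = 4.700 m/s².
So v² + 14.100 v − 770.80 = 0.
Positive root: v = −a·t_r + √((a·t_r)² + 2a·d) = −7.050 + √(49.703 + 770.80) = 21.5944 m/s.
21.5944 m/s × 3.6 = 77.740 km/h.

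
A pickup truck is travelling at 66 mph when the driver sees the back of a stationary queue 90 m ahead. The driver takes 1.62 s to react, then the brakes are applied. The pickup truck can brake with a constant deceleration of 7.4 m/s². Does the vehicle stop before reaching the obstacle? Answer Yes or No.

66 mph × 0.44704 = 29.5046 m/s.
Reaction distance = 29.5046 × 1.62 = 47.797 m.
Braking distance = v²/(2a) = 870.521 / 14.800 = 58.819 m.
Total stopping distance = 47.797 + 58.819 = 106.616 m, vs 90 m available — it cannot stop in time and overshoots by 106.616 − 90 = 16.616 m.

No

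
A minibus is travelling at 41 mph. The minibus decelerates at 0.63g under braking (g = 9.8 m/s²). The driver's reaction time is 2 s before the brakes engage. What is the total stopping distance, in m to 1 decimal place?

Total stopping distance ≈ 63.9 m

41 mph × 0.44704 = 18.3286 m/s.
a = 0.63 × 9.8 = 6.174 m/s².
Reaction distance = v·t_r = 18.3286 × 2 = 36.657 m.
Braking distance = v²/(2a) = 18.3286² / (2 × 6.174) = 335.938 / 12.348 = 27.206 m.
Total = 36.657 + 27.206 = 63.863 m.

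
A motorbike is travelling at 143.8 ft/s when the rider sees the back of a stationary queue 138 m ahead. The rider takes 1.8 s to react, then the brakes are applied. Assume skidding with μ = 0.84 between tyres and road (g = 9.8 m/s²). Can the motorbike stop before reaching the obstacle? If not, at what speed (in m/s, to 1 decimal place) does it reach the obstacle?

No — it strikes the obstacle at 30.8 m/s

143.8 ft/s × 0.3048 = 43.8302 m/s.
a = μg = 0.84 × 9.8 = 8.232 m/s².
Reaction distance = 43.8302 × 1.8 = 78.894 m.
Braking distance needed to stop: v²/(2a) = 1921.086 / 16.464 = 116.684 m, so total needed = 78.894 + 116.684 = 195.578 m > 138 m — it cannot stop.
Distance remaining when braking begins: 138 − 78.894 = 59.106 m.
v² = v₀² − 2a·d = 1921.086 − 2 × 8.232 × 59.106 = 947.965 m²/s².
v = √947.965 = 30.789 m/s.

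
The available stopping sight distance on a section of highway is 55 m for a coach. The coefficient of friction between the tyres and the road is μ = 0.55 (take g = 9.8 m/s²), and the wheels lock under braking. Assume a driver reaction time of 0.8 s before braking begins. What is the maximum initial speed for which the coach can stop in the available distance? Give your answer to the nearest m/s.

Maximum speed ≈ 20 m/s

a = μg = 0.55 × 9.8 = 5.390 m/s².
Stopping distance: v·t_r + v²/(2a) = 55 with t_r = 0.8 s and a = 5.390 m/s².
So v² + 8.624 v − 592.90 = 0.
Positive root: v = −a·t_r + √((a·t_r)² + 2a·d) = −4.312 + √(18.593 + 592.90) = 20.4164 m/s.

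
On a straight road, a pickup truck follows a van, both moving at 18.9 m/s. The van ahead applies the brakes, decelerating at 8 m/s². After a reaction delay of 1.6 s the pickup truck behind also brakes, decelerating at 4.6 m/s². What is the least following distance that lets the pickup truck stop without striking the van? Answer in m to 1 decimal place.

Leader travels v²/(2a_L) = 357.210 / 16.000 = 22.326 m before stopping.
Follower covers v·t_r = 18.9000 × 1.6 = 30.240 m while reacting, then v²/(2a_F) = 357.210 / 9.200 = 38.827 m while braking, for a total of 30.240 + 38.827 = 69.067 m.
Since a_F ≤ a_L and the follower starts braking later, the follower is never slower than the leader, so the closest approach is when both have stopped.
Minimum gap = 69.067 − 22.326 = 46.741 m.

Minimum gap ≈ 46.7 m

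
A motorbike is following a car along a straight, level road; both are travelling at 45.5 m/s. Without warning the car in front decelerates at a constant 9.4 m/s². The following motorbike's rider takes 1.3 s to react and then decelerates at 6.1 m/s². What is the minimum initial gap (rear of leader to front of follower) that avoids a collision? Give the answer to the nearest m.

Leader travels v²/(2a_L) = 2070.250 / 18.800 = 110.120 m before stopping.
Follower covers v·t_r = 45.5000 × 1.3 = 59.150 m while reacting, then v²/(2a_F) = 2070.250 / 12.200 = 169.693 m while braking, for a total of 59.150 + 169.693 = 228.843 m.
Since a_F ≤ a_L and the follower starts braking later, the follower is never slower than the leader, so the closest approach is when both have stopped.
Minimum gap = 228.843 − 110.120 = 118.723 m.

Minimum gap ≈ 119 m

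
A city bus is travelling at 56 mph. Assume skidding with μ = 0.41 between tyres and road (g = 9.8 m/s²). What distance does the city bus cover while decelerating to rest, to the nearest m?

Braking distance ≈ 78 m

56 mph × 0.44704 = 25.0342 m/s.
a = μg = 0.41 × 9.8 = 4.018 m/s².
Braking distance = v²/(2a) = 25.0342² / (2 × 4.018) = 626.711 / 8.036 = 77.988 m.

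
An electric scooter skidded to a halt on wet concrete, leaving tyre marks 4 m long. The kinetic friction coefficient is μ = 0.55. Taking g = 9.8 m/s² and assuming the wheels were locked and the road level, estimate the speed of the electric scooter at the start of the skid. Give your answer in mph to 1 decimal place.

Initial speed ≈ 14.7 mph

Deceleration a = μg = 0.55 × 9.8 = 5.390 m/s².
v = √(2a·d) = √(2 × 5.390 × 4) = √43.120 = 6.5666 m/s.
= 6.5666 ÷ 0.44704 = 14.689 mph.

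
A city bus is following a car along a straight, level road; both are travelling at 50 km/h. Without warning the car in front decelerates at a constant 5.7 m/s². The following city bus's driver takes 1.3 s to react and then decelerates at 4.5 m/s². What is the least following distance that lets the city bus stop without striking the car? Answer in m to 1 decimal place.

Minimum gap ≈ 22.6 m

50 km/h ÷ 3.6 = 13.8889 m/s.
Leader travels v²/(2a_L) = 192.902 / 11.400 = 16.921 m before stopping.
Follower covers v·t_r = 13.8889 × 1.3 = 18.056 m while reacting, then v²/(2a_F) = 192.902 / 9.000 = 21.434 m while braking, for a total of 18.056 + 21.434 = 39.490 m.
Since a_F ≤ a_L and the follower starts braking later, the follower is never slower than the leader, so the closest approach is when both have stopped.
Minimum gap = 39.490 − 16.921 = 22.569 m.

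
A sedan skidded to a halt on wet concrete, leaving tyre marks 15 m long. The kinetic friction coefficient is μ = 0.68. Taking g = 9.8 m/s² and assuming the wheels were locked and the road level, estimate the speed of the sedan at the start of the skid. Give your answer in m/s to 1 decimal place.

Deceleration a = μg = 0.68 × 9.8 = 6.664 m/s².
v = √(2a·d) = √(2 × 6.664 × 15) = √199.920 = 14.1393 m/s.

Initial speed ≈ 14.1 m/s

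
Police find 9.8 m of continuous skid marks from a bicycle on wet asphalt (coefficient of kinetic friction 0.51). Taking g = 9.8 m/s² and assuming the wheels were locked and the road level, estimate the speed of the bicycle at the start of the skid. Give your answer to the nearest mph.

Deceleration a = μg = 0.51 × 9.8 = 4.998 m/s².
v = √(2a·d) = √(2 × 4.998 × 9.8) = √97.961 = 9.8975 m/s.
= 9.8975 ÷ 0.44704 = 22.140 mph.

Initial speed ≈ 22 mph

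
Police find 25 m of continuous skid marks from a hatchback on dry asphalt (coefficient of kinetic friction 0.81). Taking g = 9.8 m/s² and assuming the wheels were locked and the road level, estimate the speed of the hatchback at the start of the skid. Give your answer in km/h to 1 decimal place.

Deceleration a = μg = 0.81 × 9.8 = 7.938 m/s².
v = √(2a·d) = √(2 × 7.938 × 25) = √396.900 = 19.9223 m/s.
= 19.9223 × 3.6 = 71.720 km/h.

Initial speed ≈ 71.7 km/h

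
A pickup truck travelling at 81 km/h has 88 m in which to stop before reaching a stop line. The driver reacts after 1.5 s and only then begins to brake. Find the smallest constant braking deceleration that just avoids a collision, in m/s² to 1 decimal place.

Required deceleration ≈ 4.7 m/s²

81 km/h ÷ 3.6 = 22.5000 m/s.
Distance covered during reaction = 22.5000 × 1.5 = 33.750 m.
Distance available for braking: 88 − 33.750 = 54.250 m.
v² = 2a·d ⇒ a = v²/(2d) = 22.5000² / (2 × 54.250) = 506.250 / 108.500 = 4.6659 m/s².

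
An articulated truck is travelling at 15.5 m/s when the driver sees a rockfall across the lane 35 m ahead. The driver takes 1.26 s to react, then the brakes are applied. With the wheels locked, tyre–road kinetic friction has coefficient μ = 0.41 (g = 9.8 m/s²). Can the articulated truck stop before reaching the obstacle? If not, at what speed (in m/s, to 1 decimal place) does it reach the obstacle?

No — it strikes the obstacle at 10.8 m/s

a = μg = 0.41 × 9.8 = 4.018 m/s².
Reaction distance = 15.5000 × 1.26 = 19.530 m.
Braking distance needed to stop: v²/(2a) = 240.250 / 8.036 = 29.897 m, so total needed = 19.530 + 29.897 = 49.427 m > 35 m — it cannot stop.
Distance remaining when braking begins: 35 − 19.530 = 15.470 m.
v² = v₀² − 2a·d = 240.250 − 2 × 4.018 × 15.470 = 115.933 m²/s².
v = √115.933 = 10.767 m/s.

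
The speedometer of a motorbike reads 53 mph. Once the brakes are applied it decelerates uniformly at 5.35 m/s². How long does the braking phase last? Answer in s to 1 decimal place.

Braking time ≈ 4.4 s

53 mph × 0.44704 = 23.6931 m/s.
Braking time = v/a = 23.6931 / 5.350 = 4.429 s.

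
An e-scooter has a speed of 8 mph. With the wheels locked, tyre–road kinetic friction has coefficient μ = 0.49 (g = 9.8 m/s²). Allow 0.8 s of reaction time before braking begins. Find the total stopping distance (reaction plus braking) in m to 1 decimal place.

8 mph × 0.44704 = 3.5763 m/s.
a = μg = 0.49 × 9.8 = 4.802 m/s².
Reaction distance = v·t_r = 3.5763 × 0.8 = 2.861 m.
Braking distance = v²/(2a) = 3.5763² / (2 × 4.802) = 12.790 / 9.604 = 1.332 m.
Total = 2.861 + 1.332 = 4.193 m.

Total stopping distance ≈ 4.2 m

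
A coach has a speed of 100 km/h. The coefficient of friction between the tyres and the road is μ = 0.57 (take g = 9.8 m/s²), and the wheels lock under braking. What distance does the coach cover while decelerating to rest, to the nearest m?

Braking distance ≈ 69 m

100 km/h ÷ 3.6 = 27.7778 m/s.
a = μg = 0.57 × 9.8 = 5.586 m/s².
Braking distance = v²/(2a) = 27.7778² / (2 × 5.586) = 771.606 / 11.172 = 69.066 m.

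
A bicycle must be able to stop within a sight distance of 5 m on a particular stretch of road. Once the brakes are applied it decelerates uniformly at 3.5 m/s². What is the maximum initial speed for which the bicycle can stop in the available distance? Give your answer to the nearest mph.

Maximum speed ≈ 13 mph

v²/(2a) = d ⇒ v = √(2 × 3.500 × 5) = √35.00 = 5.9161 m/s.
5.9161 m/s ÷ 0.44704 = 13.234 mph.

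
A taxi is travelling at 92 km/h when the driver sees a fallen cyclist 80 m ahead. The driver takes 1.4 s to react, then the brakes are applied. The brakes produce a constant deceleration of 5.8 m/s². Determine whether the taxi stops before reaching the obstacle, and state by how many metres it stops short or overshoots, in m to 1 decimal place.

No — it overshoots by 12.1 m

92 km/h ÷ 3.6 = 25.5556 m/s.
Reaction distance = 25.5556 × 1.4 = 35.778 m.
Braking distance = v²/(2a) = 653.089 / 11.600 = 56.301 m.
Total stopping distance = 35.778 + 56.301 = 92.079 m, vs 80 m available — it cannot stop in time and overshoots by 92.079 − 80 = 12.079 m.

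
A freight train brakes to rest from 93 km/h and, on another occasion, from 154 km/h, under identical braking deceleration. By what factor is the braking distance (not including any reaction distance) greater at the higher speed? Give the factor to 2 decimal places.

Braking distance d = v²/(2a), so with a fixed, d ∝ v².
Factor = (154/93)² = 1.6559² = 2.7420.

Factor ≈ 2.74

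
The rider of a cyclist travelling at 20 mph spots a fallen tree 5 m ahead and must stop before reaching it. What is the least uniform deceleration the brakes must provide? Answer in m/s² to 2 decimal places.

20 mph × 0.44704 = 8.9408 m/s.
v² = 2a·d ⇒ a = v²/(2d) = 8.9408² / (2 × 5.000) = 79.938 / 10.000 = 7.9938 m/s².

Required deceleration ≈ 7.99 m/s²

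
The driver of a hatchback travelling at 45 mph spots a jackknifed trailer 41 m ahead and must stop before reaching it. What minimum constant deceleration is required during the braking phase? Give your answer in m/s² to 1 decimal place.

Required deceleration ≈ 4.9 m/s²

45 mph × 0.44704 = 20.1168 m/s.
v² = 2a·d ⇒ a = v²/(2d) = 20.1168² / (2 × 41.000) = 404.686 / 82.000 = 4.9352 m/s².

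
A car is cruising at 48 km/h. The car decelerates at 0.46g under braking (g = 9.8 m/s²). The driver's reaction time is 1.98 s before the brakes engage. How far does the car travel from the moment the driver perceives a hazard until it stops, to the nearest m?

Total stopping distance ≈ 46 m

48 km/h ÷ 3.6 = 13.3333 m/s.
a = 0.46 × 9.8 = 4.508 m/s².
Reaction distance = v·t_r = 13.3333 × 1.98 = 26.400 m.
Braking distance = v²/(2a) = 13.3333² / (2 × 4.508) = 177.777 / 9.016 = 19.718 m.
Total = 26.400 + 19.718 = 46.118 m.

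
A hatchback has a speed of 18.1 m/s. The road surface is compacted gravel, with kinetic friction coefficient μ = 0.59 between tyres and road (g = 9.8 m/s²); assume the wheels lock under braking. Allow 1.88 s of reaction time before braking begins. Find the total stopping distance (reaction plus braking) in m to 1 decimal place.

a = μg = 0.59 × 9.8 = 5.782 m/s².
Reaction distance = v·t_r = 18.1000 × 1.88 = 34.028 m.
Braking distance = v²/(2a) = 18.1000² / (2 × 5.782) = 327.610 / 11.564 = 28.330 m.
Total = 34.028 + 28.330 = 62.358 m.

Total stopping distance ≈ 62.4 m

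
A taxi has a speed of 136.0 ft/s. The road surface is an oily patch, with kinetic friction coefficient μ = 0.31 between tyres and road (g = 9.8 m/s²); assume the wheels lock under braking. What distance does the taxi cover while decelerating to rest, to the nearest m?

Braking distance ≈ 283 m

136 ft/s × 0.3048 = 41.4528 m/s.
a = μg = 0.31 × 9.8 = 3.038 m/s².
Braking distance = v²/(2a) = 41.4528² / (2 × 3.038) = 1718.335 / 6.076 = 282.807 m.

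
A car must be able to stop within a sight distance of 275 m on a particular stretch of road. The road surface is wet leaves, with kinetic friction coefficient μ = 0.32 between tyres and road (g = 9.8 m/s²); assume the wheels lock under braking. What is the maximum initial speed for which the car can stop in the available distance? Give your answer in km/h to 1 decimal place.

a = μg = 0.32 × 9.8 = 3.136 m/s².
v²/(2a) = d ⇒ v = √(2 × 3.136 × 275) = √1724.80 = 41.5307 m/s.
41.5307 m/s × 3.6 = 149.511 km/h.

Maximum speed ≈ 149.5 km/h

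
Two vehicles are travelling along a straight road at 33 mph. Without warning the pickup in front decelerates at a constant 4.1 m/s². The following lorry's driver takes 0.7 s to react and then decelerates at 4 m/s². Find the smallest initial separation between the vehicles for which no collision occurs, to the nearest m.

33 mph × 0.44704 = 14.7523 m/s.
Leader travels v²/(2a_L) = 217.630 / 8.200 = 26.540 m before stopping.
Follower covers v·t_r = 14.7523 × 0.7 = 10.327 m while reacting, then v²/(2a_F) = 217.630 / 8.000 = 27.204 m while braking, for a total of 10.327 + 27.204 = 37.531 m.
Since a_F ≤ a_L and the follower starts braking later, the follower is never slower than the leader, so the closest approach is when both have stopped.
Minimum gap = 37.531 − 26.540 = 10.991 m.

Minimum gap ≈ 11 m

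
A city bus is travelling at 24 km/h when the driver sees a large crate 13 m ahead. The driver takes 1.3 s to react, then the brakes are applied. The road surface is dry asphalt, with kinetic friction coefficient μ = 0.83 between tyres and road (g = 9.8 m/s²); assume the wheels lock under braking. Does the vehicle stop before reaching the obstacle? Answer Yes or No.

24 km/h ÷ 3.6 = 6.6667 m/s.
a = μg = 0.83 × 9.8 = 8.134 m/s².
Reaction distance = 6.6667 × 1.3 = 8.667 m.
Braking distance = v²/(2a) = 44.445 / 16.268 = 2.732 m.
Total stopping distance = 8.667 + 2.732 = 11.399 m, vs 13 m available — it stops with 13 − 11.399 = 1.601 m to spare.

Yes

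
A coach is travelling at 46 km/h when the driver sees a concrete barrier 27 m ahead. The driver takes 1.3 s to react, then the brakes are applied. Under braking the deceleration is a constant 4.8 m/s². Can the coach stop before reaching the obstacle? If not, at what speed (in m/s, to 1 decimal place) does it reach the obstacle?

46 km/h ÷ 3.6 = 12.7778 m/s.
Reaction distance = 12.7778 × 1.3 = 16.611 m.
Braking distance needed to stop: v²/(2a) = 163.272 / 9.600 = 17.008 m, so total needed = 16.611 + 17.008 = 33.619 m > 27 m — it cannot stop.
Distance remaining when braking begins: 27 − 16.611 = 10.389 m.
v² = v₀² − 2a·d = 163.272 − 2 × 4.800 × 10.389 = 63.538 m²/s².
v = √63.538 = 7.971 m/s.

No — it strikes the obstacle at 8.0 m/s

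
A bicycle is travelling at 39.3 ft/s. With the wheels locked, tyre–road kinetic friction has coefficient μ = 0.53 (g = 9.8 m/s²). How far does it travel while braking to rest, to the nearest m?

Braking distance ≈ 14 m

39.3 ft/s × 0.3048 = 11.9786 m/s.
a = μg = 0.53 × 9.8 = 5.194 m/s².
Braking distance = v²/(2a) = 11.9786² / (2 × 5.194) = 143.487 / 10.388 = 13.813 m.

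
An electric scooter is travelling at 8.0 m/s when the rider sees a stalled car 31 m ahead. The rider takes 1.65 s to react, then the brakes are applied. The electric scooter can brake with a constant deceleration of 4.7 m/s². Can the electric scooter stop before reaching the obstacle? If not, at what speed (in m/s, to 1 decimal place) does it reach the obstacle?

Yes — it stops about 11.0 m short of the obstacle, so it never reaches it

Reaction distance = 8.0000 × 1.65 = 13.200 m.
Braking distance = v²/(2a) = 64.000 / 9.400 = 6.809 m.
Total stopping distance = 13.200 + 6.809 = 20.009 m, vs 31 m available — it stops with 31 − 20.009 = 10.991 m to spare.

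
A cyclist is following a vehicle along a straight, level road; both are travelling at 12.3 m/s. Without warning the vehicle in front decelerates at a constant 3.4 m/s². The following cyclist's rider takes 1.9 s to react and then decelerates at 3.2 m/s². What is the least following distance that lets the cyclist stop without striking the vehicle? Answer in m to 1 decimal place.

Minimum gap ≈ 24.8 m

Leader travels v²/(2a_L) = 151.290 / 6.800 = 22.249 m before stopping.
Follower covers v·t_r = 12.3000 × 1.9 = 23.370 m while reacting, then v²/(2a_F) = 151.290 / 6.400 = 23.639 m while braking, for a total of 23.370 + 23.639 = 47.009 m.
Since a_F ≤ a_L and the follower starts braking later, the follower is never slower than the leader, so the closest approach is when both have stopped.
Minimum gap = 47.009 − 22.249 = 24.760 m.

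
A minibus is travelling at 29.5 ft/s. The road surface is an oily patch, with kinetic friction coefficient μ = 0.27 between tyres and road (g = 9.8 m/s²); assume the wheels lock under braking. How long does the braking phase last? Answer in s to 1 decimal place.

29.5 ft/s × 0.3048 = 8.9916 m/s.
a = μg = 0.27 × 9.8 = 2.646 m/s².
Braking time = v/a = 8.9916 / 2.646 = 3.398 s.

Braking time ≈ 3.4 s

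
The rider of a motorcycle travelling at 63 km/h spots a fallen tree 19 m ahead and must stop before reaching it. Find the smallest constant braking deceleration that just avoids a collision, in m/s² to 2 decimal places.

Required deceleration ≈ 8.06 m/s²

63 km/h ÷ 3.6 = 17.5000 m/s.
v² = 2a·d ⇒ a = v²/(2d) = 17.5000² / (2 × 19.000) = 306.250 / 38.000 = 8.0592 m/s².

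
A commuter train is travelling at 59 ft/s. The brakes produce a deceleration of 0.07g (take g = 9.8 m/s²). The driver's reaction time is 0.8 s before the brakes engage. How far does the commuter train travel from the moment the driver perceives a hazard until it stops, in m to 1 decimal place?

Total stopping distance ≈ 250.1 m

59 ft/s × 0.3048 = 17.9832 m/s.
a = 0.07 × 9.8 = 0.686 m/s².
Reaction distance = v·t_r = 17.9832 × 0.8 = 14.387 m.
Braking distance = v²/(2a) = 17.9832² / (2 × 0.686) = 323.395 / 1.372 = 235.711 m.
Total = 14.387 + 235.711 = 250.098 m.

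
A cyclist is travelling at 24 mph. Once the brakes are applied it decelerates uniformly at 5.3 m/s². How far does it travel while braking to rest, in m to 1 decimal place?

24 mph × 0.44704 = 10.7290 m/s.
Braking distance = v²/(2a) = 10.7290² / (2 × 5.300) = 115.111 / 10.600 = 10.860 m.

Braking distance ≈ 10.9 m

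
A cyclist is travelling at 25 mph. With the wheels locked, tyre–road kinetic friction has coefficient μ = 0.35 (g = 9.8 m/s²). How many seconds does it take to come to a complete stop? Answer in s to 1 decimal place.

Braking time ≈ 3.3 s

25 mph × 0.44704 = 11.1760 m/s.
a = μg = 0.35 × 9.8 = 3.430 m/s².
Braking time = v/a = 11.1760 / 3.430 = 3.258 s.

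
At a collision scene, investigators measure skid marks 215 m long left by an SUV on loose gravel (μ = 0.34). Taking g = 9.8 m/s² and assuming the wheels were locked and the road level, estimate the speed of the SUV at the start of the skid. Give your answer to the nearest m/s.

Initial speed ≈ 38 m/s

Deceleration a = μg = 0.34 × 9.8 = 3.332 m/s².
v = √(2a·d) = √(2 × 3.332 × 215) = √1432.760 = 37.8518 m/s.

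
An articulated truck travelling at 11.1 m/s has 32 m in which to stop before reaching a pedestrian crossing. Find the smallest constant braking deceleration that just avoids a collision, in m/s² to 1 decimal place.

v² = 2a·d ⇒ a = v²/(2d) = 11.1000² / (2 × 32.000) = 123.210 / 64.000 = 1.9252 m/s².

Required deceleration ≈ 1.9 m/s²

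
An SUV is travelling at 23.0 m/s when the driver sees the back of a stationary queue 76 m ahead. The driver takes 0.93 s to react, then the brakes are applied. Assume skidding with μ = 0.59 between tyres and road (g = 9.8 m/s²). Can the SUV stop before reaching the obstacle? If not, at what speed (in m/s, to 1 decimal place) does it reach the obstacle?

a = μg = 0.59 × 9.8 = 5.782 m/s².
Reaction distance = 23.0000 × 0.93 = 21.390 m.
Braking distance = v²/(2a) = 529.000 / 11.564 = 45.745 m.
Total stopping distance = 21.390 + 45.745 = 67.135 m, vs 76 m available — it stops with 76 − 67.135 = 8.865 m to spare.

Yes — it stops about 8.9 m short of the obstacle, so it never reaches it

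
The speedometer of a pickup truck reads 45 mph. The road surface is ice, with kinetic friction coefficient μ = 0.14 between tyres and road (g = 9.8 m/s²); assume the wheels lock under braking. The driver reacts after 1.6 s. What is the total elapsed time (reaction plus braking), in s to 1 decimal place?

45 mph × 0.44704 = 20.1168 m/s.
a = μg = 0.14 × 9.8 = 1.372 m/s².
Braking time = v/a = 20.1168 / 1.372 = 14.662 s.
Total = 1.6 + 14.662 = 16.262 s.

Total time ≈ 16.3 s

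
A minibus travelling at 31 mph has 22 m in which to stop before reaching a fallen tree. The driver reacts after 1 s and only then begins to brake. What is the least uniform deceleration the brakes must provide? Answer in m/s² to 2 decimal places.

Required deceleration ≈ 11.79 m/s²

31 mph × 0.44704 = 13.8582 m/s.
Distance covered during reaction = 13.8582 × 1 = 13.858 m.
Distance available for braking: 22 − 13.858 = 8.142 m.
v² = 2a·d ⇒ a = v²/(2d) = 13.8582² / (2 × 8.142) = 192.050 / 16.284 = 11.7938 m/s².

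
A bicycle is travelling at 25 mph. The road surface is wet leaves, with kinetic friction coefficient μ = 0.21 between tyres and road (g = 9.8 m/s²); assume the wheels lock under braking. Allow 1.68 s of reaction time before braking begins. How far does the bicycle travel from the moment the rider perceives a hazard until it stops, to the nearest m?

25 mph × 0.44704 = 11.1760 m/s.
a = μg = 0.21 × 9.8 = 2.058 m/s².
Reaction distance = v·t_r = 11.1760 × 1.68 = 18.776 m.
Braking distance = v²/(2a) = 11.1760² / (2 × 2.058) = 124.903 / 4.116 = 30.346 m.
Total = 18.776 + 30.346 = 49.122 m.

Total stopping distance ≈ 49 m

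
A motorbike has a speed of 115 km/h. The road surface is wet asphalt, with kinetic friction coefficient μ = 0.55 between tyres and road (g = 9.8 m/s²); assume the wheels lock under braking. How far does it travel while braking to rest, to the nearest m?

Braking distance ≈ 95 m

115 km/h ÷ 3.6 = 31.9444 m/s.
a = μg = 0.55 × 9.8 = 5.390 m/s².
Braking distance = v²/(2a) = 31.9444² / (2 × 5.390) = 1020.445 / 10.780 = 94.661 m.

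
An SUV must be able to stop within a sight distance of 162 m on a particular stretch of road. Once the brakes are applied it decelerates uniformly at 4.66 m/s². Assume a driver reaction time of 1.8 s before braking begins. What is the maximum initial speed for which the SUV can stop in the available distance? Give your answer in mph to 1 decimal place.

Maximum speed ≈ 70.2 mph

Stopping distance: v·t_r + v²/(2a) = 162 with t_r = 1.8 s and a = 4.660 m/s².
So v² + 16.776 v − 1509.84 = 0.
Positive root: v = −a·t_r + √((a·t_r)² + 2a·d) = −8.388 + √(70.359 + 1509.84) = 31.3637 m/s.
31.3637 m/s ÷ 0.44704 = 70.159 mph.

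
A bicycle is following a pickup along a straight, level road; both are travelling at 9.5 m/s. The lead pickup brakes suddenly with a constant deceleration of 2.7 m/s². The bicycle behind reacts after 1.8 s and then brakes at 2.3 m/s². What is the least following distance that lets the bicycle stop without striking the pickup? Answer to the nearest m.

Minimum gap ≈ 20 m

Leader travels v²/(2a_L) = 90.250 / 5.400 = 16.713 m before stopping.
Follower covers v·t_r = 9.5000 × 1.8 = 17.100 m while reacting, then v²/(2a_F) = 90.250 / 4.600 = 19.620 m while braking, for a total of 17.100 + 19.620 = 36.720 m.
Since a_F ≤ a_L and the follower starts braking later, the follower is never slower than the leader, so the closest approach is when both have stopped.
Minimum gap = 36.720 − 16.713 = 20.007 m.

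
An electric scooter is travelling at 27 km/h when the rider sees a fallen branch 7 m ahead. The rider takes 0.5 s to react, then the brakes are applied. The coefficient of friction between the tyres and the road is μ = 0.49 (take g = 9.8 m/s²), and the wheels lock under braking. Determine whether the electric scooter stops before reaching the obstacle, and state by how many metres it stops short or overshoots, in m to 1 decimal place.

27 km/h ÷ 3.6 = 7.5000 m/s.
a = μg = 0.49 × 9.8 = 4.802 m/s².
Reaction distance = 7.5000 × 0.5 = 3.750 m.
Braking distance = v²/(2a) = 56.250 / 9.604 = 5.857 m.
Total stopping distance = 3.750 + 5.857 = 9.607 m, vs 7 m available — it cannot stop in time and overshoots by 9.607 − 7 = 2.607 m.

No — it overshoots by 2.6 m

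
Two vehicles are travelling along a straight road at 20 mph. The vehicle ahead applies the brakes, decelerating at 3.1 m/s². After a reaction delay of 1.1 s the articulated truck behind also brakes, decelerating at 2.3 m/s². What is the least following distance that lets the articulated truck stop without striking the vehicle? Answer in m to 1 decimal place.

Minimum gap ≈ 14.3 m

20 mph × 0.44704 = 8.9408 m/s.
Leader travels v²/(2a_L) = 79.938 / 6.200 = 12.893 m before stopping.
Follower covers v·t_r = 8.9408 × 1.1 = 9.835 m while reacting, then v²/(2a_F) = 79.938 / 4.600 = 17.378 m while braking, for a total of 9.835 + 17.378 = 27.213 m.
Since a_F ≤ a_L and the follower starts braking later, the follower is never slower than the leader, so the closest approach is when both have stopped.
Minimum gap = 27.213 − 12.893 = 14.320 m.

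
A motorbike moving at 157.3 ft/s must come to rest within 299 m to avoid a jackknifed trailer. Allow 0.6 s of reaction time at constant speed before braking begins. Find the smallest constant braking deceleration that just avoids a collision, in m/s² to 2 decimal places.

157.3 ft/s × 0.3048 = 47.9450 m/s.
Distance covered during reaction = 47.9450 × 0.6 = 28.767 m.
Distance available for braking: 299 − 28.767 = 270.233 m.
v² = 2a·d ⇒ a = v²/(2d) = 47.9450² / (2 × 270.233) = 2298.723 / 540.466 = 4.2532 m/s².

Required deceleration ≈ 4.25 m/s²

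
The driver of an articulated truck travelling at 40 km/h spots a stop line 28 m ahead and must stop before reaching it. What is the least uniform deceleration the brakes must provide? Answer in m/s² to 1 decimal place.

40 km/h ÷ 3.6 = 11.1111 m/s.
v² = 2a·d ⇒ a = v²/(2d) = 11.1111² / (2 × 28.000) = 123.457 / 56.000 = 2.2046 m/s².

Required deceleration ≈ 2.2 m/s²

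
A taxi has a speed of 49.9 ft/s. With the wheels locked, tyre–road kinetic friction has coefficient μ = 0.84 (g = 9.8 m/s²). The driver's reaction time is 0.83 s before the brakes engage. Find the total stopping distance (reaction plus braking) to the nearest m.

Total stopping distance ≈ 27 m

49.9 ft/s × 0.3048 = 15.2095 m/s.
a = μg = 0.84 × 9.8 = 8.232 m/s².
Reaction distance = v·t_r = 15.2095 × 0.83 = 12.624 m.
Braking distance = v²/(2a) = 15.2095² / (2 × 8.232) = 231.329 / 16.464 = 14.051 m.
Total = 12.624 + 14.051 = 26.675 m.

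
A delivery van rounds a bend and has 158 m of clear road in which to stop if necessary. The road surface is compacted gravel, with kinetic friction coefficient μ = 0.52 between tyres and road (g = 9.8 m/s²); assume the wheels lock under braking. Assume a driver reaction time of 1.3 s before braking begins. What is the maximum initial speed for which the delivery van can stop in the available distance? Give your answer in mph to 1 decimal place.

a = μg = 0.52 × 9.8 = 5.096 m/s².
Stopping distance: v·t_r + v²/(2a) = 158 with t_r = 1.3 s and a = 5.096 m/s².
So v² + 13.250 v − 1610.34 = 0.
Positive root: v = −a·t_r + √((a·t_r)² + 2a·d) = −6.625 + √(43.891 + 1610.34) = 34.0472 m/s.
34.0472 m/s ÷ 0.44704 = 76.161 mph.

Maximum speed ≈ 76.2 mph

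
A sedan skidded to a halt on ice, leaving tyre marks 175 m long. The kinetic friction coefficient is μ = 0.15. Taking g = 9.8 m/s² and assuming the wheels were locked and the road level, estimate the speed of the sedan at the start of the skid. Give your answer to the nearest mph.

Initial speed ≈ 51 mph

Deceleration a = μg = 0.15 × 9.8 = 1.470 m/s².
v = √(2a·d) = √(2 × 1.470 × 175) = √514.500 = 22.6826 m/s.
= 22.6826 ÷ 0.44704 = 50.740 mph.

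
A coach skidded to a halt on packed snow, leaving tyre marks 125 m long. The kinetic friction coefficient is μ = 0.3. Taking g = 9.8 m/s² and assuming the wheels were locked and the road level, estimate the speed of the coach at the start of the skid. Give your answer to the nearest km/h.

Deceleration a = μg = 0.3 × 9.8 = 2.940 m/s².
v = √(2a·d) = √(2 × 2.940 × 125) = √735.000 = 27.1109 m/s.
= 27.1109 × 3.6 = 97.599 km/h.

Initial speed ≈ 98 km/h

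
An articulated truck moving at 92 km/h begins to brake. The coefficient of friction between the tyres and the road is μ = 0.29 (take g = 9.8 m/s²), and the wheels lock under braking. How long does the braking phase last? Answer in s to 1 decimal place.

Braking time ≈ 9.0 s

92 km/h ÷ 3.6 = 25.5556 m/s.
a = μg = 0.29 × 9.8 = 2.842 m/s².
Braking time = v/a = 25.5556 / 2.842 = 8.992 s.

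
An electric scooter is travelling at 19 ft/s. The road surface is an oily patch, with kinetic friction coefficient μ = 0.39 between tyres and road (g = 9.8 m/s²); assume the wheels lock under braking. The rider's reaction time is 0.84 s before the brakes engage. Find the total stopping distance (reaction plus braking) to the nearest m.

19 ft/s × 0.3048 = 5.7912 m/s.
a = μg = 0.39 × 9.8 = 3.822 m/s².
Reaction distance = v·t_r = 5.7912 × 0.84 = 4.865 m.
Braking distance = v²/(2a) = 5.7912² / (2 × 3.822) = 33.538 / 7.644 = 4.387 m.
Total = 4.865 + 4.387 = 9.252 m.

Total stopping distance ≈ 9 m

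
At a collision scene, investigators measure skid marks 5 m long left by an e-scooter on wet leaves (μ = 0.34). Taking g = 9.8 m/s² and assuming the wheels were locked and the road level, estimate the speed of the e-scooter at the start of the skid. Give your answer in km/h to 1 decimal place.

Deceleration a = μg = 0.34 × 9.8 = 3.332 m/s².
v = √(2a·d) = √(2 × 3.332 × 5) = √33.320 = 5.7723 m/s.
= 5.7723 × 3.6 = 20.780 km/h.

Initial speed ≈ 20.8 km/h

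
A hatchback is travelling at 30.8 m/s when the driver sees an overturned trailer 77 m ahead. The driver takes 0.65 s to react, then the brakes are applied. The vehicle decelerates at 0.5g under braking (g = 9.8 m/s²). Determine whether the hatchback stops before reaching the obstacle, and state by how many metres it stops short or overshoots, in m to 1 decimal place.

a = 0.5 × 9.8 = 4.900 m/s².
Reaction distance = 30.8000 × 0.65 = 20.020 m.
Braking distance = v²/(2a) = 948.640 / 9.800 = 96.800 m.
Total stopping distance = 20.020 + 96.800 = 116.820 m, vs 77 m available — it cannot stop in time and overshoots by 116.820 − 77 = 39.820 m.

No — it overshoots by 39.8 m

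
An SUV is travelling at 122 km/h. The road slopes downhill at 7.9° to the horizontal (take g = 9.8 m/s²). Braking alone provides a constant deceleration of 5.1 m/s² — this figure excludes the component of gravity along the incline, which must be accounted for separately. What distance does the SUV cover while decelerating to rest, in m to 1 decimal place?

Braking distance ≈ 153.0 m

122 km/h ÷ 3.6 = 33.8889 m/s.
Gravity along the downhill slope reduces the braking deceleration: a_eff = 5.100 − 9.8·sin 7.9° = 5.100 − 1.347 = 3.753 m/s².
Braking distance = v²/(2a) = 33.8889² / (2 × 3.753) = 1148.458 / 7.506 = 153.005 m.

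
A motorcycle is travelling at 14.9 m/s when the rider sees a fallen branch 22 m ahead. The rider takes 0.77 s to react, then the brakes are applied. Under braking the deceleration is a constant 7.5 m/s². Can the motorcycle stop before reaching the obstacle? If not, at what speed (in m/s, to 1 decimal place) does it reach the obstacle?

No — it strikes the obstacle at 8.0 m/s

Reaction distance = 14.9000 × 0.77 = 11.473 m.
Braking distance needed to stop: v²/(2a) = 222.010 / 15.000 = 14.801 m, so total needed = 11.473 + 14.801 = 26.274 m > 22 m — it cannot stop.
Distance remaining when braking begins: 22 − 11.473 = 10.527 m.
v² = v₀² − 2a·d = 222.010 − 2 × 7.500 × 10.527 = 64.105 m²/s².
v = √64.105 = 8.007 m/s.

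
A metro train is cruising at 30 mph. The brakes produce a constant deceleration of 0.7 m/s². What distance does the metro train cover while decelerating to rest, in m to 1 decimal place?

Braking distance ≈ 128.5 m

30 mph × 0.44704 = 13.4112 m/s.
Braking distance = v²/(2a) = 13.4112² / (2 × 0.700) = 179.860 / 1.400 = 128.471 m.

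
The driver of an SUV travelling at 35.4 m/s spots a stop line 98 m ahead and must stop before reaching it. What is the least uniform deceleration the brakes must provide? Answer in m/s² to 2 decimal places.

v² = 2a·d ⇒ a = v²/(2d) = 35.4000² / (2 × 98.000) = 1253.160 / 196.000 = 6.3937 m/s².

Required deceleration ≈ 6.39 m/s²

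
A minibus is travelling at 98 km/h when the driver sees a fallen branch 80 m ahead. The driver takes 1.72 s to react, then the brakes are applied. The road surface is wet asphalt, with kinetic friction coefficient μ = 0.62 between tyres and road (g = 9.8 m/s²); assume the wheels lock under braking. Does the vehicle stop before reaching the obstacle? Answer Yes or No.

98 km/h ÷ 3.6 = 27.2222 m/s.
a = μg = 0.62 × 9.8 = 6.076 m/s².
Reaction distance = 27.2222 × 1.72 = 46.822 m.
Braking distance = v²/(2a) = 741.048 / 12.152 = 60.982 m.
Total stopping distance = 46.822 + 60.982 = 107.804 m, vs 80 m available — it cannot stop in time and overshoots by 107.804 − 80 = 27.804 m.

No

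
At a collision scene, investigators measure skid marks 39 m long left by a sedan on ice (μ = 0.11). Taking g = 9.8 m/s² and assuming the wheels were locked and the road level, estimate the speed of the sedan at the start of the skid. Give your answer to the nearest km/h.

Deceleration a = μg = 0.11 × 9.8 = 1.078 m/s².
v = √(2a·d) = √(2 × 1.078 × 39) = √84.084 = 9.1697 m/s.
= 9.1697 × 3.6 = 33.011 km/h.

Initial speed ≈ 33 km/h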